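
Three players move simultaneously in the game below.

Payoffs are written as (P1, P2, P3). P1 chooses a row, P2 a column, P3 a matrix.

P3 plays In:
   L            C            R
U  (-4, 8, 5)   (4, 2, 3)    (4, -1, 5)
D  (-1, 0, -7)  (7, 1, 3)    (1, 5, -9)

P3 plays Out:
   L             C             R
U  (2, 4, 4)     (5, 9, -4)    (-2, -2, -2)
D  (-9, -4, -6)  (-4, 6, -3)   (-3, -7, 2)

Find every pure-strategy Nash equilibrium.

P1 against (L, In): payoffs -4, -1 → best response D.
P1 against (L, Out): payoffs 2, -9 → best response U.
P1 against (C, In): payoffs 4, 7 → best response D.
P1 against (C, Out): payoffs 5, -4 → best response U.
P1 against (R, In): payoffs 4, 1 → best response U.
P1 against (R, Out): payoffs -2, -3 → best response U.
P2 against (U, In): payoffs 8, 2, -1 → best response L.
P2 against (U, Out): payoffs 4, 9, -2 → best response C.
P2 against (D, In): payoffs 0, 1, 5 → best response R.
P2 against (D, Out): payoffs -4, 6, -7 → best response C.
P3 against (U, L): payoffs 5, 4 → best response In.
P3 against (U, C): payoffs 3, -4 → best response In.
P3 against (U, R): payoffs 5, -2 → best response In.
P3 against (D, L): payoffs -7, -6 → best response Out.
P3 against (D, C): payoffs 3, -3 → best response In.
P3 against (D, R): payoffs -9, 2 → best response Out.
No profile is a mutual best response for all players.

No pure-strategy Nash equilibrium.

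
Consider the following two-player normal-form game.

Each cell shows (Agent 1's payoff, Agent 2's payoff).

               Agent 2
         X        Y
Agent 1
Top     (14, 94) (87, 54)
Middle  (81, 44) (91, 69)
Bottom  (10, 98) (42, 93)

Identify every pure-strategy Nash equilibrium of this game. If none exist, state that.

The unique pure-strategy Nash equilibrium is (Middle, Y).

Agent 1 against X: payoffs 14, 81, 10 → best response Middle.
Agent 1 against Y: payoffs 87, 91, 42 → best response Middle.
Agent 2 against Top: payoffs 94, 54 → best response X.
Agent 2 against Middle: payoffs 44, 69 → best response Y.
Agent 2 against Bottom: payoffs 98, 93 → best response X.
Mutual best responses: (Middle, Y).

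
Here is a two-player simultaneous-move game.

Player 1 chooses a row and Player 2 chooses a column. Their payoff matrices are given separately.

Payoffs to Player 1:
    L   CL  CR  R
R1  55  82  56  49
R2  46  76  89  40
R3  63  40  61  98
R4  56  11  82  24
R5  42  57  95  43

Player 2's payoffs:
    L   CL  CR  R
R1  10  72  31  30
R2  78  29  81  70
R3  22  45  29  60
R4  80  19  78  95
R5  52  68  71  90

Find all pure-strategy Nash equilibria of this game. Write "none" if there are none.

(R1, CL), (R3, R)

For each player, find the best response to each opponent profile; mutual best responses are the pure NE.
Player 1 against L: payoffs 55, 46, 63, 56, 42 → best response R3.
Player 1 against CL: payoffs 82, 76, 40, 11, 57 → best response R1.
Player 1 against CR: payoffs 56, 89, 61, 82, 95 → best response R5.
Player 1 against R: payoffs 49, 40, 98, 24, 43 → best response R3.
Player 2 against R1: payoffs 10, 72, 31, 30 → best response CL.
Player 2 against R2: payoffs 78, 29, 81, 70 → best response CR.
Player 2 against R3: payoffs 22, 45, 29, 60 → best response R.
Player 2 against R4: payoffs 80, 19, 78, 95 → best response R.
Player 2 against R5: payoffs 52, 68, 71, 90 → best response R.
Mutual best responses: (R1, CL); (R3, R).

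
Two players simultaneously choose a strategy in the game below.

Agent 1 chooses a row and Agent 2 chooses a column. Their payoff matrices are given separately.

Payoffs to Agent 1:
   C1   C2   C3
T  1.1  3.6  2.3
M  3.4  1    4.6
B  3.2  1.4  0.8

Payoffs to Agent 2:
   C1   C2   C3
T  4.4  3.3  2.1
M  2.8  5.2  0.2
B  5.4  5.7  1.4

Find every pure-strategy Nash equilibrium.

This game has no pure Nash equilibrium.

(T, C1): Agent 1 can switch to M (1.1 → 3.4). Not NE.
(T, C2): Agent 2 can switch to C1 (3.3 → 4.4). Not NE.
(T, C3): Agent 1 can switch to M (2.3 → 4.6). Not NE.
(M, C1): Agent 2 can switch to C2 (2.8 → 5.2). Not NE.
(M, C2): Agent 1 can switch to T (1 → 3.6). Not NE.
(M, C3): Agent 2 can switch to C1 (0.2 → 2.8). Not NE.
(The remaining 3 profiles each have a profitable deviation by the same check.)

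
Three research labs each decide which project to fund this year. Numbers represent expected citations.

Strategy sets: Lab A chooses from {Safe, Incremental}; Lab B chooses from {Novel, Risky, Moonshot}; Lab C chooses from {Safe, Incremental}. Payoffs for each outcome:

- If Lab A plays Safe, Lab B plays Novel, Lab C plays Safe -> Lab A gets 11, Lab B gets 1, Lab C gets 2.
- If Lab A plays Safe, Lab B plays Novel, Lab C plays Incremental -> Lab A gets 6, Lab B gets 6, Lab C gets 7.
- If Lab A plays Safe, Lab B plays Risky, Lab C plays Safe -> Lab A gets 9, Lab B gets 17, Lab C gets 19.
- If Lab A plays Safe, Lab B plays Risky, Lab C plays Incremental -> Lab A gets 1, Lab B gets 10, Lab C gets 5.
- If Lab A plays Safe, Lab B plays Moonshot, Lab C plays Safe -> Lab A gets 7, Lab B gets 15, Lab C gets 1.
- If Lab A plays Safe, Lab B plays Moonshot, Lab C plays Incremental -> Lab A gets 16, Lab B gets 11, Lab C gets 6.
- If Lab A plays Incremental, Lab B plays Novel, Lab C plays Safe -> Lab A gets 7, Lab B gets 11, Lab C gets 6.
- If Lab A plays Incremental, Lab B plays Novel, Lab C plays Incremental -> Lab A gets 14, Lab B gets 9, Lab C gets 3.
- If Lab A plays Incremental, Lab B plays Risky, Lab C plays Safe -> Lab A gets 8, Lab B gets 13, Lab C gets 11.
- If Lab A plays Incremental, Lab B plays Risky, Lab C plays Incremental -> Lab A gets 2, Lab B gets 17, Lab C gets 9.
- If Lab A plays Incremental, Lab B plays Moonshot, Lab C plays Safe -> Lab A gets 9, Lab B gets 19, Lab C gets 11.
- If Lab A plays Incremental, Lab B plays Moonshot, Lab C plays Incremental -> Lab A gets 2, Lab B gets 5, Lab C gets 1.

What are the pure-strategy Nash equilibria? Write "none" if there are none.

Check each profile: it is a Nash equilibrium iff no player can strictly gain by switching unilaterally.
(Safe, Novel, Safe): Lab B can switch to Risky (1 → 17). Not NE.
(Safe, Novel, Incremental): Lab A can switch to Incremental (6 → 14). Not NE.
(Safe, Risky, Safe): Lab A gets 9, best alternative 8; Lab B gets 17, best alternative 15; Lab C gets 19, best alternative 5. No profitable deviation — NE.
(Safe, Risky, Incremental): Lab A can switch to Incremental (1 → 2). Not NE.
(Safe, Moonshot, Safe): Lab A can switch to Incremental (7 → 9). Not NE.
(Safe, Moonshot, Incremental): Lab A gets 16, best alternative 2; Lab B gets 11, best alternative 10; Lab C gets 6, best alternative 1. No profitable deviation — NE.
(Incremental, Novel, Safe): Lab A can switch to Safe (7 → 11). Not NE.
(Incremental, Novel, Incremental): Lab B can switch to Risky (9 → 17). Not NE.
(Incremental, Risky, Safe): Lab A can switch to Safe (8 → 9). Not NE.
(Incremental, Risky, Incremental): Lab C can switch to Safe (9 → 11). Not NE.
(Incremental, Moonshot, Safe): Lab A gets 9, best alternative 7; Lab B gets 19, best alternative 13; Lab C gets 11, best alternative 1. No profitable deviation — NE.
(Incremental, Moonshot, Incremental): Lab A can switch to Safe (2 → 16). Not NE.

Pure-strategy Nash equilibria: (Safe, Risky, Safe) and (Safe, Moonshot, Incremental) and (Incremental, Moonshot, Safe)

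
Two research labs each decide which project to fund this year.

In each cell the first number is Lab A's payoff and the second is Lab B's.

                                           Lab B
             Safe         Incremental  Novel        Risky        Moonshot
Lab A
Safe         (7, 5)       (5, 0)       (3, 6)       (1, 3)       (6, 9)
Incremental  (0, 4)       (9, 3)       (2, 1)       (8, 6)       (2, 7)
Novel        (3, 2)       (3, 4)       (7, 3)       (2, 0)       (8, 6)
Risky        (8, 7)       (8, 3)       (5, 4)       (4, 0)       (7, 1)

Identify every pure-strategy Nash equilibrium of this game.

(Safe, Safe): Lab A can switch to Risky (7 → 8). Not NE.
(Safe, Incremental): Lab A can switch to Incremental (5 → 9). Not NE.
(Safe, Novel): Lab A can switch to Novel (3 → 7). Not NE.
(Safe, Risky): Lab A can switch to Incremental (1 → 8). Not NE.
(Safe, Moonshot): Lab A can switch to Novel (6 → 8). Not NE.
(Incremental, Safe): Lab A can switch to Safe (0 → 7). Not NE.
(Incremental, Incremental): Lab B can switch to Safe (3 → 4). Not NE.
(Incremental, Novel): Lab A can switch to Safe (2 → 3). Not NE.
(Incremental, Risky): Lab B can switch to Moonshot (6 → 7). Not NE.
(Incremental, Moonshot): Lab A can switch to Safe (2 → 6). Not NE.
(Novel, Moonshot): Lab A gets 8, best alternative 7; Lab B gets 6, best alternative 4. No profitable deviation — NE.
(Risky, Safe): Lab A gets 8, best alternative 7; Lab B gets 7, best alternative 4. No profitable deviation — NE.
(The remaining 8 profiles each have a profitable deviation by the same check.)

Pure-strategy Nash equilibria: (Novel, Moonshot) and (Risky, Safe)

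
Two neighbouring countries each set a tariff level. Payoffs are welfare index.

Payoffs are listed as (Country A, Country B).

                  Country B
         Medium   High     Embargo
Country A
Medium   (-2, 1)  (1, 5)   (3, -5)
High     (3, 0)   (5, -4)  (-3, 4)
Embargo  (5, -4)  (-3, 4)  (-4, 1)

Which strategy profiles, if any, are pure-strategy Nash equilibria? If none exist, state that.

This game has no pure Nash equilibrium.

Country A against Medium: payoffs -2, 3, 5 → best response Embargo.
Country A against High: payoffs 1, 5, -3 → best response High.
Country A against Embargo: payoffs 3, -3, -4 → best response Medium.
Country B against Medium: payoffs 1, 5, -5 → best response High.
Country B against High: payoffs 0, -4, 4 → best response Embargo.
Country B against Embargo: payoffs -4, 4, 1 → best response High.
No profile is a mutual best response for all players.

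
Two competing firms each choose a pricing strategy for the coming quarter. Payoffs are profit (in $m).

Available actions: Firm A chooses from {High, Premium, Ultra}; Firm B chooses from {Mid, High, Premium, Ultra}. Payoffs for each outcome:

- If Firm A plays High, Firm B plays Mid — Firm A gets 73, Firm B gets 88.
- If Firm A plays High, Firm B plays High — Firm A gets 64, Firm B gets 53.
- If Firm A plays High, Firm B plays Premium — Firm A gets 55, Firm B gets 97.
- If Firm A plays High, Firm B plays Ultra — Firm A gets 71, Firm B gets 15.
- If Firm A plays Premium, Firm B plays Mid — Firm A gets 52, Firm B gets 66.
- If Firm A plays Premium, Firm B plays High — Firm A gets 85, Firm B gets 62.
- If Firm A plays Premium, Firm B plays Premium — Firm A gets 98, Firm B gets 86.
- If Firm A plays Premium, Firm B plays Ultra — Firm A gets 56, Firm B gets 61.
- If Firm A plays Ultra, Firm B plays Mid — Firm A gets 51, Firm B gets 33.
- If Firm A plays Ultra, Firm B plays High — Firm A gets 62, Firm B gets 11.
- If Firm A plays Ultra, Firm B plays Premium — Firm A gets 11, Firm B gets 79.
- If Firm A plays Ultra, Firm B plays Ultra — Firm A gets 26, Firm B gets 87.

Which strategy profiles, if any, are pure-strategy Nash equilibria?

Check each profile: it is a Nash equilibrium iff no player can strictly gain by switching unilaterally.
(High, Mid): Firm B can switch to Premium (88 → 97). Not NE.
(High, High): Firm A can switch to Premium (64 → 85). Not NE.
(High, Premium): Firm A can switch to Premium (55 → 98). Not NE.
(High, Ultra): Firm B can switch to Mid (15 → 88). Not NE.
(Premium, Mid): Firm A can switch to High (52 → 73). Not NE.
(Premium, High): Firm B can switch to Mid (62 → 66). Not NE.
(Premium, Premium): Firm A gets 98, best alternative 55; Firm B gets 86, best alternative 66. No profitable deviation — NE.
(Premium, Ultra): Firm A can switch to High (56 → 71). Not NE.
(Ultra, Mid): Firm A can switch to High (51 → 73). Not NE.
(The remaining 3 profiles each have a profitable deviation by the same check.)

(Premium, Premium)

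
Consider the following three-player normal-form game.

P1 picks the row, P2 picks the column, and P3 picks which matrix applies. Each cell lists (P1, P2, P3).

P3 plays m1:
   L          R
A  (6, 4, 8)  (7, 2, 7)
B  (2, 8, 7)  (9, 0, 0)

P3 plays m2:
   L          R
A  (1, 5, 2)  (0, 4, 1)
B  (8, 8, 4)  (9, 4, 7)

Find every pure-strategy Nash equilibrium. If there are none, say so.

(A, L, m1)

P1 against (L, m1): payoffs 6, 2 → best response A.
P1 against (L, m2): payoffs 1, 8 → best response B.
P1 against (R, m1): payoffs 7, 9 → best response B.
P1 against (R, m2): payoffs 0, 9 → best response B.
P2 against (A, m1): payoffs 4, 2 → best response L.
P2 against (A, m2): payoffs 5, 4 → best response L.
P2 against (B, m1): payoffs 8, 0 → best response L.
P2 against (B, m2): payoffs 8, 4 → best response L.
P3 against (A, L): payoffs 8, 2 → best response m1.
P3 against (A, R): payoffs 7, 1 → best response m1.
P3 against (B, L): payoffs 7, 4 → best response m1.
P3 against (B, R): payoffs 0, 7 → best response m2.
Mutual best responses: (A, L, m1).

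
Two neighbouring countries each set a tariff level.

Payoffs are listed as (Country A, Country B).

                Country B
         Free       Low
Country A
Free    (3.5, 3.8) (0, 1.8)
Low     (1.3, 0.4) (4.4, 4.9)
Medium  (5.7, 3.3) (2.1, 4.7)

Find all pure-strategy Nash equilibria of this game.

Pure NE: (Low, Low)

Country A against Free: payoffs 3.5, 1.3, 5.7 → best response Medium.
Country A against Low: payoffs 0, 4.4, 2.1 → best response Low.
Country B against Free: payoffs 3.8, 1.8 → best response Free.
Country B against Low: payoffs 0.4, 4.9 → best response Low.
Country B against Medium: payoffs 3.3, 4.7 → best response Low.
Mutual best responses: (Low, Low).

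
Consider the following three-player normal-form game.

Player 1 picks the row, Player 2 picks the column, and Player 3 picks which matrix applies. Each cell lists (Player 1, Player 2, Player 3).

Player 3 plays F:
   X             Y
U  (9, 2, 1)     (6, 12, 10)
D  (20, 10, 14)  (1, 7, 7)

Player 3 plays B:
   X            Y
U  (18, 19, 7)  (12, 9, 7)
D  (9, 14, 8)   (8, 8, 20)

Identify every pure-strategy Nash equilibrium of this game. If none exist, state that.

For each player, find the best response to each opponent profile; mutual best responses are the pure NE.
Player 1 against (X, F): payoffs 9, 20 → best response D.
Player 1 against (X, B): payoffs 18, 9 → best response U.
Player 1 against (Y, F): payoffs 6, 1 → best response U.
Player 1 against (Y, B): payoffs 12, 8 → best response U.
Player 2 against (U, F): payoffs 2, 12 → best response Y.
Player 2 against (U, B): payoffs 19, 9 → best response X.
Player 2 against (D, F): payoffs 10, 7 → best response X.
Player 2 against (D, B): payoffs 14, 8 → best response X.
Player 3 against (U, X): payoffs 1, 7 → best response B.
Player 3 against (U, Y): payoffs 10, 7 → best response F.
Player 3 against (D, X): payoffs 14, 8 → best response F.
Player 3 against (D, Y): payoffs 7, 20 → best response B.
Mutual best responses: (U, X, B); (U, Y, F); (D, X, F).

Pure-strategy Nash equilibria: (U, X, B), (U, Y, F), (D, X, F)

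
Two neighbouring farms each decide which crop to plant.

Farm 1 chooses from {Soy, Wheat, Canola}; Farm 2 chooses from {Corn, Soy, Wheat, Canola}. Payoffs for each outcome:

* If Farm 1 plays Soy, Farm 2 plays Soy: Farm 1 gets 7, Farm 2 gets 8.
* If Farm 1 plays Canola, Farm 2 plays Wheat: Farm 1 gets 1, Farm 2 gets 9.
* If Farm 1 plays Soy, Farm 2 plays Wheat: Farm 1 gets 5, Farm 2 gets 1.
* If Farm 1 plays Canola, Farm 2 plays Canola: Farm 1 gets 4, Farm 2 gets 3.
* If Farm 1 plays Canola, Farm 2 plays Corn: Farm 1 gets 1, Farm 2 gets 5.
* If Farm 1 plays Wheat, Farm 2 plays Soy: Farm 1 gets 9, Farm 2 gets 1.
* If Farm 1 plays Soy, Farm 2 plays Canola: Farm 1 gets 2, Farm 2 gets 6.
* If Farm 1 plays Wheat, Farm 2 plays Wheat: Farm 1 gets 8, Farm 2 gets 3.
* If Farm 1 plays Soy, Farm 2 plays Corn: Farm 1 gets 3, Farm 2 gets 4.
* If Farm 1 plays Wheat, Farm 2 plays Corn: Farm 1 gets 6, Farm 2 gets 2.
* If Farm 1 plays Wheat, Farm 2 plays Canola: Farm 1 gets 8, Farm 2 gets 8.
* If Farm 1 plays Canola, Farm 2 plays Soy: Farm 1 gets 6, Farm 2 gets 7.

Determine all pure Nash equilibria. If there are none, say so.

(Wheat, Canola)

Farm 1 against Corn: payoffs 3, 6, 1 → best response Wheat.
Farm 1 against Soy: payoffs 7, 9, 6 → best response Wheat.
Farm 1 against Wheat: payoffs 5, 8, 1 → best response Wheat.
Farm 1 against Canola: payoffs 2, 8, 4 → best response Wheat.
Farm 2 against Soy: payoffs 4, 8, 1, 6 → best response Soy.
Farm 2 against Wheat: payoffs 2, 1, 3, 8 → best response Canola.
Farm 2 against Canola: payoffs 5, 7, 9, 3 → best response Wheat.
Mutual best responses: (Wheat, Canola).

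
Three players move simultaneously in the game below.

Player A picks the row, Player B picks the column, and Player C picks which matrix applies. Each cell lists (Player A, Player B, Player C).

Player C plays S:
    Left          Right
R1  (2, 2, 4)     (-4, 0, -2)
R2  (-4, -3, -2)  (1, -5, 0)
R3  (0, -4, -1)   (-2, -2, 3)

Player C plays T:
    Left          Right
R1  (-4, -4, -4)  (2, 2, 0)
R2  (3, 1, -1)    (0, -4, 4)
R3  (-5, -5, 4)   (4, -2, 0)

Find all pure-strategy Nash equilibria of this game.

The pure Nash equilibria are (R1, Left, S) and (R2, Left, T).

Mark each player's best response to every combination of opponents' strategies; a profile where every player is best-responding is a pure Nash equilibrium.
Player A against (Left, S): payoffs 2, -4, 0 → best response R1.
Player A against (Left, T): payoffs -4, 3, -5 → best response R2.
Player A against (Right, S): payoffs -4, 1, -2 → best response R2.
Player A against (Right, T): payoffs 2, 0, 4 → best response R3.
Player B against (R1, S): payoffs 2, 0 → best response Left.
Player B against (R1, T): payoffs -4, 2 → best response Right.
Player B against (R2, S): payoffs -3, -5 → best response Left.
Player B against (R2, T): payoffs 1, -4 → best response Left.
Player B against (R3, S): payoffs -4, -2 → best response Right.
Player B against (R3, T): payoffs -5, -2 → best response Right.
Player C against (R1, Left): payoffs 4, -4 → best response S.
Player C against (R1, Right): payoffs -2, 0 → best response T.
Player C against (R2, Left): payoffs -2, -1 → best response T.
Player C against (R2, Right): payoffs 0, 4 → best response T.
Player C against (R3, Left): payoffs -1, 4 → best response T.
Player C against (R3, Right): payoffs 3, 0 → best response S.
Mutual best responses: (R1, Left, S); (R2, Left, T).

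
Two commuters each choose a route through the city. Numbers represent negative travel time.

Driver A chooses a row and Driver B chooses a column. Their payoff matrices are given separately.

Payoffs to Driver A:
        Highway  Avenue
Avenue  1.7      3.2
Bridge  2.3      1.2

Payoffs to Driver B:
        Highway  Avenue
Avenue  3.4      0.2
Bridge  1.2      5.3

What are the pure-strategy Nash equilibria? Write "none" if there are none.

For each player, find the best response to each opponent profile; mutual best responses are the pure NE.
Driver A against Highway: payoffs 1.7, 2.3 → best response Bridge.
Driver A against Avenue: payoffs 3.2, 1.2 → best response Avenue.
Driver B against Avenue: payoffs 3.4, 0.2 → best response Highway.
Driver B against Bridge: payoffs 1.2, 5.3 → best response Avenue.
No profile is a mutual best response for all players.

This game has no pure Nash equilibrium.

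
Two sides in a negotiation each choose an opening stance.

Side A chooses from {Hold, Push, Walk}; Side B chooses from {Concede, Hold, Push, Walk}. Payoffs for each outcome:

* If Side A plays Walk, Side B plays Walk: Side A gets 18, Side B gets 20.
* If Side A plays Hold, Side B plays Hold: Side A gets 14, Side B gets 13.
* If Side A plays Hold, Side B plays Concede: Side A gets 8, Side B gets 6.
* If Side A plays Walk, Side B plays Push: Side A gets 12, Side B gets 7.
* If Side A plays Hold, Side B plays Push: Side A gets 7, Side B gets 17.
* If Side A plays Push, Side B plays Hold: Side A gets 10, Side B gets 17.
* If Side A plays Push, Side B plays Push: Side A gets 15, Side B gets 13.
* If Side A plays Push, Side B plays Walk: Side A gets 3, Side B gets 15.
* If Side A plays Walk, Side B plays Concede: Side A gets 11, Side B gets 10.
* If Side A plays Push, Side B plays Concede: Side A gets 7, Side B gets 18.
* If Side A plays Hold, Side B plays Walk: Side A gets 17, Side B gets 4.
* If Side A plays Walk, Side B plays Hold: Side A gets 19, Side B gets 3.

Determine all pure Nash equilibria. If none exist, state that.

The unique pure-strategy Nash equilibrium is (Walk, Walk).

Side A against Concede: payoffs 8, 7, 11 → best response Walk.
Side A against Hold: payoffs 14, 10, 19 → best response Walk.
Side A against Push: payoffs 7, 15, 12 → best response Push.
Side A against Walk: payoffs 17, 3, 18 → best response Walk.
Side B against Hold: payoffs 6, 13, 17, 4 → best response Push.
Side B against Push: payoffs 18, 17, 13, 15 → best response Concede.
Side B against Walk: payoffs 10, 3, 7, 20 → best response Walk.
Mutual best responses: (Walk, Walk).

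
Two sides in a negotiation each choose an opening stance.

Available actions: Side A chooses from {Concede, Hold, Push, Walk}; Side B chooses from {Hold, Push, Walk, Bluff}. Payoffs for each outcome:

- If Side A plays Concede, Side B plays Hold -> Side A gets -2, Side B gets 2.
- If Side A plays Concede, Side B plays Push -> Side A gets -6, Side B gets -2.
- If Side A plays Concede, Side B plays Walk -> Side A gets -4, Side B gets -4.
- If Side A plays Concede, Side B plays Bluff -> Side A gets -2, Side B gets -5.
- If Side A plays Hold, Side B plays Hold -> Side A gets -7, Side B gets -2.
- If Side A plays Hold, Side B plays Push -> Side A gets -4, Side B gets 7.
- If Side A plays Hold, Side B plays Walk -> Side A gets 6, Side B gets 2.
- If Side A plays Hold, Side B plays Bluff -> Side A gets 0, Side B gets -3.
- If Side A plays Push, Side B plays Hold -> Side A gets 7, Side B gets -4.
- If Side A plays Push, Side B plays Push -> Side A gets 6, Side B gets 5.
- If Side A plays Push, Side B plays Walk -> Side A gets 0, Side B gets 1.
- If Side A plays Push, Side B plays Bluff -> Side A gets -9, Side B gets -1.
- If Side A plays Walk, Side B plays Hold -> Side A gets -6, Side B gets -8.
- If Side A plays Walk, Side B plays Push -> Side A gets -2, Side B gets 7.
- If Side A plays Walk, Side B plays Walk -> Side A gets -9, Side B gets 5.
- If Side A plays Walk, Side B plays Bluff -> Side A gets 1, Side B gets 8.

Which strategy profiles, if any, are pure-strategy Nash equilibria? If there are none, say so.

Mark each player's best response to every combination of opponents' strategies; a profile where every player is best-responding is a pure Nash equilibrium.
Side A against Hold: payoffs -2, -7, 7, -6 → best response Push.
Side A against Push: payoffs -6, -4, 6, -2 → best response Push.
Side A against Walk: payoffs -4, 6, 0, -9 → best response Hold.
Side A against Bluff: payoffs -2, 0, -9, 1 → best response Walk.
Side B against Concede: payoffs 2, -2, -4, -5 → best response Hold.
Side B against Hold: payoffs -2, 7, 2, -3 → best response Push.
Side B against Push: payoffs -4, 5, 1, -1 → best response Push.
Side B against Walk: payoffs -8, 7, 5, 8 → best response Bluff.
Mutual best responses: (Push, Push); (Walk, Bluff).

The pure Nash equilibria are (Push, Push); (Walk, Bluff).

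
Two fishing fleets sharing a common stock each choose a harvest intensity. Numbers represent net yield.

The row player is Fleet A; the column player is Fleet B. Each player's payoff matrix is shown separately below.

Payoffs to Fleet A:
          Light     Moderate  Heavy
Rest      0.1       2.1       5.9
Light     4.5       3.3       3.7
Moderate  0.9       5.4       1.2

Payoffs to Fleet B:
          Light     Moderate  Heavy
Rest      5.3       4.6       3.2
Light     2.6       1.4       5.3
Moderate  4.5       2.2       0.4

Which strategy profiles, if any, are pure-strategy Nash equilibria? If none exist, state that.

There is no pure-strategy Nash equilibrium.

(Rest, Light): Fleet A can switch to Light (0.1 → 4.5). Not NE.
(Rest, Moderate): Fleet A can switch to Light (2.1 → 3.3). Not NE.
(Rest, Heavy): Fleet B can switch to Light (3.2 → 5.3). Not NE.
(Light, Light): Fleet B can switch to Heavy (2.6 → 5.3). Not NE.
(Light, Moderate): Fleet A can switch to Moderate (3.3 → 5.4). Not NE.
(Light, Heavy): Fleet A can switch to Rest (3.7 → 5.9). Not NE.
(The remaining 3 profiles each have a profitable deviation by the same check.)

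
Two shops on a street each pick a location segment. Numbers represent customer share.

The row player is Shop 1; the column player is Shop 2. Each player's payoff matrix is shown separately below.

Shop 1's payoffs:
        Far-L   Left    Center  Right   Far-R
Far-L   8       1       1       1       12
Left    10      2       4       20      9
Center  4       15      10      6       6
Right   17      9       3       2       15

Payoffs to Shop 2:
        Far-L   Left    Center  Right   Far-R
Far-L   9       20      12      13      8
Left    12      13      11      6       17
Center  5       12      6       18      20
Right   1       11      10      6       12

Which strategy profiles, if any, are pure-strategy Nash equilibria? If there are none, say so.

(Right, Far-R)

Shop 1 against Far-L: payoffs 8, 10, 4, 17 → best response Right.
Shop 1 against Left: payoffs 1, 2, 15, 9 → best response Center.
Shop 1 against Center: payoffs 1, 4, 10, 3 → best response Center.
Shop 1 against Right: payoffs 1, 20, 6, 2 → best response Left.
Shop 1 against Far-R: payoffs 12, 9, 6, 15 → best response Right.
Shop 2 against Far-L: payoffs 9, 20, 12, 13, 8 → best response Left.
Shop 2 against Left: payoffs 12, 13, 11, 6, 17 → best response Far-R.
Shop 2 against Center: payoffs 5, 12, 6, 18, 20 → best response Far-R.
Shop 2 against Right: payoffs 1, 11, 10, 6, 12 → best response Far-R.
Mutual best responses: (Right, Far-R).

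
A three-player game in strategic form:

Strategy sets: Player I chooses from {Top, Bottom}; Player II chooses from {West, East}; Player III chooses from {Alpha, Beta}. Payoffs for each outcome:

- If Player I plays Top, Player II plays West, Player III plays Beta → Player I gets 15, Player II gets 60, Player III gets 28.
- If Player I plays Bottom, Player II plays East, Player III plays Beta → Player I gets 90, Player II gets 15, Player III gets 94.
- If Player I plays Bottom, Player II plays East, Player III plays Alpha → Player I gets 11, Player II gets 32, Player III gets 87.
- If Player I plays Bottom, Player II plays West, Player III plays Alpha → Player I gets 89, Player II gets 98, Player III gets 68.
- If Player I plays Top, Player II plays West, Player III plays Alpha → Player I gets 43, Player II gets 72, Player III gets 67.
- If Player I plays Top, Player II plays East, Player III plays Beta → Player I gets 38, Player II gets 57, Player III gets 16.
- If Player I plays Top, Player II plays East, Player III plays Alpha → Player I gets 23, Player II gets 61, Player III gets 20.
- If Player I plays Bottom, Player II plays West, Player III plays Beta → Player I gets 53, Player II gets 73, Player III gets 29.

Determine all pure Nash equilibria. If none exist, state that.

Player I against (West, Alpha): payoffs 43, 89 → best response Bottom.
Player I against (West, Beta): payoffs 15, 53 → best response Bottom.
Player I against (East, Alpha): payoffs 23, 11 → best response Top.
Player I against (East, Beta): payoffs 38, 90 → best response Bottom.
Player II against (Top, Alpha): payoffs 72, 61 → best response West.
Player II against (Top, Beta): payoffs 60, 57 → best response West.
Player II against (Bottom, Alpha): payoffs 98, 32 → best response West.
Player II against (Bottom, Beta): payoffs 73, 15 → best response West.
Player III against (Top, West): payoffs 67, 28 → best response Alpha.
Player III against (Top, East): payoffs 20, 16 → best response Alpha.
Player III against (Bottom, West): payoffs 68, 29 → best response Alpha.
Player III against (Bottom, East): payoffs 87, 94 → best response Beta.
Mutual best responses: (Bottom, West, Alpha).

The unique pure-strategy Nash equilibrium is (Bottom, West, Alpha).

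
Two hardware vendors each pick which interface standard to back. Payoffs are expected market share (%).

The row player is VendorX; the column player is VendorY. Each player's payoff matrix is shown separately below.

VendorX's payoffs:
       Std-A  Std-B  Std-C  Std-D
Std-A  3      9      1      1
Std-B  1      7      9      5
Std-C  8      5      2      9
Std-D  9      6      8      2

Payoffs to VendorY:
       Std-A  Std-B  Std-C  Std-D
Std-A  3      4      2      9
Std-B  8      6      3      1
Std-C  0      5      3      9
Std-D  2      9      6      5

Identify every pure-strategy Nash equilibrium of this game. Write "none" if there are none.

Pure NE: (Std-C, Std-D)

For each strategy profile, look for a profitable unilateral deviation.
(Std-A, Std-A): VendorX can switch to Std-C (3 → 8). Not NE.
(Std-A, Std-B): VendorY can switch to Std-D (4 → 9). Not NE.
(Std-A, Std-C): VendorX can switch to Std-B (1 → 9). Not NE.
(Std-A, Std-D): VendorX can switch to Std-B (1 → 5). Not NE.
(Std-B, Std-A): VendorX can switch to Std-A (1 → 3). Not NE.
(Std-B, Std-B): VendorX can switch to Std-A (7 → 9). Not NE.
(Std-C, Std-D): VendorX gets 9, best alternative 5; VendorY gets 9, best alternative 5. No profitable deviation — NE.
(The remaining 9 profiles each have a profitable deviation by the same check.)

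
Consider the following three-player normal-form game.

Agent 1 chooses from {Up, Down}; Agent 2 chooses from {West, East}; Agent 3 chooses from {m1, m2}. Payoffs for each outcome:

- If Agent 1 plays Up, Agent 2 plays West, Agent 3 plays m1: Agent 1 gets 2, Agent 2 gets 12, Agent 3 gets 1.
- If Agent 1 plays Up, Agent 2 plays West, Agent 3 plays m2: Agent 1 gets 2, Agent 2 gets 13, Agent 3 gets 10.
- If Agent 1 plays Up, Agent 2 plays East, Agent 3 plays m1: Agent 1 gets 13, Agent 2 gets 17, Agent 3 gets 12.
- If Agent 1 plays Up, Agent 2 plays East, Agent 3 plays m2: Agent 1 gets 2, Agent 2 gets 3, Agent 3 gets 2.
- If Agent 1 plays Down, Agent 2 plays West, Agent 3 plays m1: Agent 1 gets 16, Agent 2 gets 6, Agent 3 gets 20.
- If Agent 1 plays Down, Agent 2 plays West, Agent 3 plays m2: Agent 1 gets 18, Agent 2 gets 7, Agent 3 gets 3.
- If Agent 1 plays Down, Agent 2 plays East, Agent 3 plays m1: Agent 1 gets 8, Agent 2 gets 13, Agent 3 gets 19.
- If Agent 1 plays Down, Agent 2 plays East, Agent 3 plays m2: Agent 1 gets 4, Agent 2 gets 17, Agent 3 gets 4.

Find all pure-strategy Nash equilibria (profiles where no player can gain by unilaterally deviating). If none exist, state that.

Mark each player's best response to every combination of opponents' strategies; a profile where every player is best-responding is a pure Nash equilibrium.
Agent 1 against (West, m1): payoffs 2, 16 → best response Down.
Agent 1 against (West, m2): payoffs 2, 18 → best response Down.
Agent 1 against (East, m1): payoffs 13, 8 → best response Up.
Agent 1 against (East, m2): payoffs 2, 4 → best response Down.
Agent 2 against (Up, m1): payoffs 12, 17 → best response East.
Agent 2 against (Up, m2): payoffs 13, 3 → best response West.
Agent 2 against (Down, m1): payoffs 6, 13 → best response East.
Agent 2 against (Down, m2): payoffs 7, 17 → best response East.
Agent 3 against (Up, West): payoffs 1, 10 → best response m2.
Agent 3 against (Up, East): payoffs 12, 2 → best response m1.
Agent 3 against (Down, West): payoffs 20, 3 → best response m1.
Agent 3 against (Down, East): payoffs 19, 4 → best response m1.
Mutual best responses: (Up, East, m1).

(Up, East, m1)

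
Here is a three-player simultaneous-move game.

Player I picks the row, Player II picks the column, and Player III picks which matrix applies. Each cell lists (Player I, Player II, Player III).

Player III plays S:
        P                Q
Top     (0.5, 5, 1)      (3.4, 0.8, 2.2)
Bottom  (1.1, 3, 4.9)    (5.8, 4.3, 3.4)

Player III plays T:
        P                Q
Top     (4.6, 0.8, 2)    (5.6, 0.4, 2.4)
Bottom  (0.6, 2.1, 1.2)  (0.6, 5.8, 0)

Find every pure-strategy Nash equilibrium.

For each strategy profile, look for a profitable unilateral deviation.
(Top, P, S): Player I can switch to Bottom (0.5 → 1.1). Not NE.
(Top, P, T): Player I gets 4.6, best alternative 0.6; Player II gets 0.8, best alternative 0.4; Player III gets 2, best alternative 1. No profitable deviation — NE.
(Top, Q, S): Player I can switch to Bottom (3.4 → 5.8). Not NE.
(Top, Q, T): Player II can switch to P (0.4 → 0.8). Not NE.
(Bottom, P, S): Player II can switch to Q (3 → 4.3). Not NE.
(Bottom, P, T): Player I can switch to Top (0.6 → 4.6). Not NE.
(Bottom, Q, S): Player I gets 5.8, best alternative 3.4; Player II gets 4.3, best alternative 3; Player III gets 3.4, best alternative 0. No profitable deviation — NE.
(Bottom, Q, T): Player I can switch to Top (0.6 → 5.6). Not NE.

(Top, P, T); (Bottom, Q, S)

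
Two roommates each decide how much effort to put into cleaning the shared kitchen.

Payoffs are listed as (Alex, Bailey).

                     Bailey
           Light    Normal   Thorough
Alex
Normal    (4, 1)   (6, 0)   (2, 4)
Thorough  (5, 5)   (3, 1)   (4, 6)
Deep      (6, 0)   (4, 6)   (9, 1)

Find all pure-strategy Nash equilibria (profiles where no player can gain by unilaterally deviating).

For each strategy profile, look for a profitable unilateral deviation.
(Normal, Light): Alex can switch to Thorough (4 → 5). Not NE.
(Normal, Normal): Bailey can switch to Light (0 → 1). Not NE.
(Normal, Thorough): Alex can switch to Thorough (2 → 4). Not NE.
(Thorough, Light): Alex can switch to Deep (5 → 6). Not NE.
(Thorough, Normal): Alex can switch to Normal (3 → 6). Not NE.
(Thorough, Thorough): Alex can switch to Deep (4 → 9). Not NE.
(The remaining 3 profiles each have a profitable deviation by the same check.)

none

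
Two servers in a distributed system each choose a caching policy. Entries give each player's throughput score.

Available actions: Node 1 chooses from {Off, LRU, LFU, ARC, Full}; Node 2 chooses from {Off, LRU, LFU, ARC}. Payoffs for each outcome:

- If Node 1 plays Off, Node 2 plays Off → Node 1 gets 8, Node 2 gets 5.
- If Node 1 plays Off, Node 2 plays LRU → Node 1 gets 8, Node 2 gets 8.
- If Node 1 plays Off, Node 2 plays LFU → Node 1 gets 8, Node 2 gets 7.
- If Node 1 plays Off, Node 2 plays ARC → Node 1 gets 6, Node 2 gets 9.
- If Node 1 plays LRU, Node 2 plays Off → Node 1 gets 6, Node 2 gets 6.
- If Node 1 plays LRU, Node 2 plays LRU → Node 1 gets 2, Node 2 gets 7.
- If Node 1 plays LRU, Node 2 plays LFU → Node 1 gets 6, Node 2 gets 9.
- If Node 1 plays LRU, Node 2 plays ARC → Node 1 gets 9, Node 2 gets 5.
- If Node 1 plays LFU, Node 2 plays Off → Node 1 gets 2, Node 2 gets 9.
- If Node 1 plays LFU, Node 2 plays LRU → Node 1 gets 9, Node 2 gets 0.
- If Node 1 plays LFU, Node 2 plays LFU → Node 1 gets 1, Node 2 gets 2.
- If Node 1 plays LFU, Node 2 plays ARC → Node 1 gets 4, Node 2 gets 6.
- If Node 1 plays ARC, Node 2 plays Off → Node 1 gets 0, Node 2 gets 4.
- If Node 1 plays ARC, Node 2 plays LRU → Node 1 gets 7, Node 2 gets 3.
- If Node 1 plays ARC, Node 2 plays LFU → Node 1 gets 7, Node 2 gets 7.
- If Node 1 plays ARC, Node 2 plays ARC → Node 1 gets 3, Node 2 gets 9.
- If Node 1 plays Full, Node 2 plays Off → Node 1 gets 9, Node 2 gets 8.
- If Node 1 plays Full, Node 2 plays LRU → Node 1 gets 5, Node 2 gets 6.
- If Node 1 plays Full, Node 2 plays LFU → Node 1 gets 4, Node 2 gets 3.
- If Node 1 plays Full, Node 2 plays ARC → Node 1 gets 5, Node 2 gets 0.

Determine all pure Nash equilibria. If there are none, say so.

Node 1 against Off: payoffs 8, 6, 2, 0, 9 → best response Full.
Node 1 against LRU: payoffs 8, 2, 9, 7, 5 → best response LFU.
Node 1 against LFU: payoffs 8, 6, 1, 7, 4 → best response Off.
Node 1 against ARC: payoffs 6, 9, 4, 3, 5 → best response LRU.
Node 2 against Off: payoffs 5, 8, 7, 9 → best response ARC.
Node 2 against LRU: payoffs 6, 7, 9, 5 → best response LFU.
Node 2 against LFU: payoffs 9, 0, 2, 6 → best response Off.
Node 2 against ARC: payoffs 4, 3, 7, 9 → best response ARC.
Node 2 against Full: payoffs 8, 6, 3, 0 → best response Off.
Mutual best responses: (Full, Off).

The unique pure-strategy Nash equilibrium is (Full, Off).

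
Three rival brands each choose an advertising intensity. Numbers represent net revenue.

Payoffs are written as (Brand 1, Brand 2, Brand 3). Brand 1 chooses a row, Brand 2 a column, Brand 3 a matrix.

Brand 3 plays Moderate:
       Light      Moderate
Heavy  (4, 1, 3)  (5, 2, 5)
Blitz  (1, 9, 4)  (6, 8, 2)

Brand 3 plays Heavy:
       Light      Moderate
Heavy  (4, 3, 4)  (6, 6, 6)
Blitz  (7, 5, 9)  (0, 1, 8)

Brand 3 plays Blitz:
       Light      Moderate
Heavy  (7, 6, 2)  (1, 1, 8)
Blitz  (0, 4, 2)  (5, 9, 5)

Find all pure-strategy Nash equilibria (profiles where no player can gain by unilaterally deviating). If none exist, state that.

(Blitz, Light, Heavy)

(Heavy, Light, Moderate): Brand 2 can switch to Moderate (1 → 2). Not NE.
(Heavy, Light, Heavy): Brand 1 can switch to Blitz (4 → 7). Not NE.
(Heavy, Light, Blitz): Brand 3 can switch to Moderate (2 → 3). Not NE.
(Heavy, Moderate, Moderate): Brand 1 can switch to Blitz (5 → 6). Not NE.
(Heavy, Moderate, Heavy): Brand 3 can switch to Blitz (6 → 8). Not NE.
(Heavy, Moderate, Blitz): Brand 1 can switch to Blitz (1 → 5). Not NE.
(Blitz, Light, Heavy): Brand 1 gets 7, best alternative 4; Brand 2 gets 5, best alternative 1; Brand 3 gets 9, best alternative 4. No profitable deviation — NE.
(The remaining 5 profiles each have a profitable deviation by the same check.)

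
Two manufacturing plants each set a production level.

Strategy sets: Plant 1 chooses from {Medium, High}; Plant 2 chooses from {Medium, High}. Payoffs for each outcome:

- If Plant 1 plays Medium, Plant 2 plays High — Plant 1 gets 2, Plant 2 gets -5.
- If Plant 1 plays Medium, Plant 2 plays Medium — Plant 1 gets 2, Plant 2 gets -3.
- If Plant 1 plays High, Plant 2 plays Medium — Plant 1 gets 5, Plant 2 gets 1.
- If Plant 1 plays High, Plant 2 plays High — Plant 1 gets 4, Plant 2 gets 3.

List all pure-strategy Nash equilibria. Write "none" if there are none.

Pure NE: (High, High)

Check each profile: it is a Nash equilibrium iff no player can strictly gain by switching unilaterally.
(Medium, Medium): Plant 1 can switch to High (2 → 5). Not NE.
(Medium, High): Plant 1 can switch to High (2 → 4). Not NE.
(High, Medium): Plant 2 can switch to High (1 → 3). Not NE.
(High, High): Plant 1 gets 4, best alternative 2; Plant 2 gets 3, best alternative 1. No profitable deviation — NE.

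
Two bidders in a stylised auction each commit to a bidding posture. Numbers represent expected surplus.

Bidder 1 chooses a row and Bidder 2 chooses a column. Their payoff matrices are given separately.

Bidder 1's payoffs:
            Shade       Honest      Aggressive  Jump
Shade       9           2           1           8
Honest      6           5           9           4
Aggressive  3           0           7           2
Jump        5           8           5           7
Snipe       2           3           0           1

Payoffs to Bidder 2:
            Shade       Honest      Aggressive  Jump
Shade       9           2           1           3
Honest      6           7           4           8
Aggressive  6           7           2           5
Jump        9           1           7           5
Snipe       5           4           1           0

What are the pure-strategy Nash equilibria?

The unique pure-strategy Nash equilibrium is (Shade, Shade).

Bidder 1 against Shade: payoffs 9, 6, 3, 5, 2 → best response Shade.
Bidder 1 against Honest: payoffs 2, 5, 0, 8, 3 → best response Jump.
Bidder 1 against Aggressive: payoffs 1, 9, 7, 5, 0 → best response Honest.
Bidder 1 against Jump: payoffs 8, 4, 2, 7, 1 → best response Shade.
Bidder 2 against Shade: payoffs 9, 2, 1, 3 → best response Shade.
Bidder 2 against Honest: payoffs 6, 7, 4, 8 → best response Jump.
Bidder 2 against Aggressive: payoffs 6, 7, 2, 5 → best response Honest.
Bidder 2 against Jump: payoffs 9, 1, 7, 5 → best response Shade.
Bidder 2 against Snipe: payoffs 5, 4, 1, 0 → best response Shade.
Mutual best responses: (Shade, Shade).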